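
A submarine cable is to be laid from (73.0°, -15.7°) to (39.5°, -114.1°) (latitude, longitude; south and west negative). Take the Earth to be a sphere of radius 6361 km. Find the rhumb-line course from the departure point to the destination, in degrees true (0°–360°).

236.2°

Δψ = ln[tan(π/4+φ₂/2)/tan(π/4+φ₁/2)] = -1.1492
Δλ = -1.7174 rad (taken the short way round)
course = atan2(Δλ, Δψ) = 236.21°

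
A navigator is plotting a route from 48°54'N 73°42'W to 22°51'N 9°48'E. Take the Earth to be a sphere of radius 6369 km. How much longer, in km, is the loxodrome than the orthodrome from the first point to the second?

283 km

Great circle: cos σ = sin φ₁ sin φ₂ + cos φ₁ cos φ₂ cos Δλ,  σ = 1.2012 rad → d_gc = 7650.7 km
Rhumb line: Δψ = -0.5713, q = Δφ/Δψ = 0.7958, d_rh = R√(Δφ²+q²Δλ²) = 7933.7 km
Excess = 7933.7 − 7650.7 = 283.0 ≈ 283 km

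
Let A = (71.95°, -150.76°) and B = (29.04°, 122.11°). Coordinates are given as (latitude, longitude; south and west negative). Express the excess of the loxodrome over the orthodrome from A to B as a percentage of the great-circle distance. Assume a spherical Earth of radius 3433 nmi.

Great circle: σ = 1.0757 rad → d_gc = Rσ = 3693.0 nmi
Rhumb: Δφ = -0.7489, Δλ = -1.5207, Δψ = -1.3099, q = Δφ/Δψ = 0.5718 → d_rh = R√(Δφ²+q²Δλ²) = 3939.5 nmi
Excess = (3939.5 − 3693.0) / 3693.0 = 246.5 / 3693.0 = 6.67% ≈ 6.7%

6.7%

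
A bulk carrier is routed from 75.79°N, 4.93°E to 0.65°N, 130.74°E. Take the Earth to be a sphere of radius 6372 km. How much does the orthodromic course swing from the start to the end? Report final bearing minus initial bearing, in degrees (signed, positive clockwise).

+113.5°

At departure: θ₁ = atan2(sin Δλ cos φ₂, cos φ₁ sin φ₂ − sin φ₁ cos φ₂ cos Δλ) = 54.90°
At arrival: θ₂ = atan2(sin Δλ cos φ₁, −cos φ₂ sin φ₁ + sin φ₂ cos φ₁ cos Δλ) = 168.41°
Δθ = θ₂ − θ₁ = +113.5°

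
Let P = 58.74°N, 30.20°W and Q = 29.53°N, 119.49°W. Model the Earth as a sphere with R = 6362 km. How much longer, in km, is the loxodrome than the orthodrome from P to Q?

Great circle: cos σ = sin φ₁ sin φ₂ + cos φ₁ cos φ₂ cos Δλ,  σ = 1.1297 rad → d_gc = 7187.2 km
Rhumb line: Δψ = -0.7339, q = Δφ/Δψ = 0.6946, d_rh = R√(Δφ²+q²Δλ²) = 7612.5 km
Excess = 7612.5 − 7187.2 = 425.3 ≈ 425 km

425 km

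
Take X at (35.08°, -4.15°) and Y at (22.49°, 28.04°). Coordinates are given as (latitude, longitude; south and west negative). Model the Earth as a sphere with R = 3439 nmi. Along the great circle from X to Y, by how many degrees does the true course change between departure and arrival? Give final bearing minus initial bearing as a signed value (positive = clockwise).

+15.9°

At departure: θ₁ = atan2(sin Δλ cos φ₂, cos φ₁ sin φ₂ − sin φ₁ cos φ₂ cos Δλ) = 105.48°
At arrival: θ₂ = atan2(sin Δλ cos φ₁, −cos φ₂ sin φ₁ + sin φ₂ cos φ₁ cos Δλ) = 121.40°
Δθ = θ₂ − θ₁ = +15.9°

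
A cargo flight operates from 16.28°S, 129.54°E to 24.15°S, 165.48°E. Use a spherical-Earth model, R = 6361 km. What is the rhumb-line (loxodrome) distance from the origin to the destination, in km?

Δψ = ln[tan(π/4+φ₂/2)/tan(π/4+φ₁/2)] = -0.1465;  Δφ = -0.1374 rad,  Δλ = +0.6273 rad
q = Δφ/Δψ = 0.9375
d = R·√(Δφ² + q²Δλ²) = 6361·0.60387 = 3841 km

3841 km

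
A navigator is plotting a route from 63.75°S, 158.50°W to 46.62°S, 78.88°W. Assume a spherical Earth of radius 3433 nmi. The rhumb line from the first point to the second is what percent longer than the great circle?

6.0%

Great circle: σ = 0.7861 rad → d_gc = Rσ = 2698.8 nmi
Rhumb: Δφ = +0.2990, Δλ = +1.3896, Δψ = +0.5341, q = Δφ/Δψ = 0.5598 → d_rh = R√(Δφ²+q²Δλ²) = 2861.1 nmi
Excess = (2861.1 − 2698.8) / 2698.8 = 162.3 / 2698.8 = 6.01% ≈ 6.0%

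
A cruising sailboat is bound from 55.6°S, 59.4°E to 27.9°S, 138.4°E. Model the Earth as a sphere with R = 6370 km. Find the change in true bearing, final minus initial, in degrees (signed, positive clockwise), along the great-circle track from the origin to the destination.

At departure: θ₁ = atan2(sin Δλ cos φ₂, cos φ₁ sin φ₂ − sin φ₁ cos φ₂ cos Δλ) = 98.21°
At arrival: θ₂ = atan2(sin Δλ cos φ₁, −cos φ₂ sin φ₁ + sin φ₂ cos φ₁ cos Δλ) = 39.25°
Δθ = θ₂ − θ₁ = -59.0°

-59.0°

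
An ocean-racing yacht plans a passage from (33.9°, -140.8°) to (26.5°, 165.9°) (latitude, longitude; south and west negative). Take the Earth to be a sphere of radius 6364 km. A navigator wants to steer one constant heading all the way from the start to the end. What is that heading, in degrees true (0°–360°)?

260.9°

Δψ = ln[tan(π/4+φ₂/2)/tan(π/4+φ₁/2)] = -0.1496
Δλ = -0.9303 rad (taken the short way round)
course = atan2(Δλ, Δψ) = 260.86°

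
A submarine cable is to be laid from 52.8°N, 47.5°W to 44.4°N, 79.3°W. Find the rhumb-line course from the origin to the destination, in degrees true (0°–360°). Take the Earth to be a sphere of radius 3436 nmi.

248.2°

Meridional parts: M(φ₁)=+1.0890, M(φ₂)=+0.8666 → ΔM = -0.2224;  Δλ = -0.5550 rad
tan C = Δλ / ΔM = +2.4955 → C = 248.16°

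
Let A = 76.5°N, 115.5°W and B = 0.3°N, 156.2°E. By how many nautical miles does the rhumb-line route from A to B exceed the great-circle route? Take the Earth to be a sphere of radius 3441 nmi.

Great circle: cos σ = sin φ₁ sin φ₂ + cos φ₁ cos φ₂ cos Δλ,  σ = 1.5588 rad → d_gc = 5363.8 nmi
Rhumb line: Δψ = -2.1288, q = Δφ/Δψ = 0.6247, d_rh = R√(Δφ²+q²Δλ²) = 5649.7 nmi
Excess = 5649.7 − 5363.8 = 285.9 ≈ 286 nmi

286 nmi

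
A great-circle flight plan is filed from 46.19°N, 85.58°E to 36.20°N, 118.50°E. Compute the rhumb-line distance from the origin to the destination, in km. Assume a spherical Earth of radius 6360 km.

2957 km

Rhumb course C = atan2(Δλ, Δψ) with Δψ = ln[tan(π/4+φ₂/2)/tan(π/4+φ₁/2)] = -0.2325, Δλ = +0.5746 → C = 112.03°
d = R·|Δφ| / |cos C| = 6360·0.17436 / 0.37506 = 2957 km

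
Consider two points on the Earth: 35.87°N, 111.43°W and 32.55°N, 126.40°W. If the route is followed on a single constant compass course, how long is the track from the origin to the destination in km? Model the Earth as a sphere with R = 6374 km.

1426 km

Rhumb course C = atan2(Δλ, Δψ) with Δψ = ln[tan(π/4+φ₂/2)/tan(π/4+φ₁/2)] = -0.0701, Δλ = -0.2613 → C = 254.98°
d = R·|Δφ| / |cos C| = 6374·0.05794 / 0.25909 = 1426 km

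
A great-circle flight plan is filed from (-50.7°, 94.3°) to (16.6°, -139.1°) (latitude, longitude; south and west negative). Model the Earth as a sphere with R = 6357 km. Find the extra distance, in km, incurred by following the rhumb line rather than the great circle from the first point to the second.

Great circle: cos σ = sin φ₁ sin φ₂ + cos φ₁ cos φ₂ cos Δλ,  σ = 2.1932 rad → d_gc = 13942.1 km
Rhumb line: Δψ = +1.3237, q = Δφ/Δψ = 0.8874, d_rh = R√(Δφ²+q²Δλ²) = 14529.8 km
Excess = 14529.8 − 13942.1 = 587.7 ≈ 588 km

588 km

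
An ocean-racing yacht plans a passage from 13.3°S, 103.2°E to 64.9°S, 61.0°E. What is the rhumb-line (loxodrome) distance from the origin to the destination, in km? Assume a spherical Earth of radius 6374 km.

Δψ = ln[tan(π/4+φ₂/2)/tan(π/4+φ₁/2)] = -1.2681;  Δφ = -0.9006 rad,  Δλ = -0.7365 rad
q = Δφ/Δψ = 0.7102
d = R·√(Δφ² + q²Δλ²) = 6374·1.04148 = 6638 km

6638 km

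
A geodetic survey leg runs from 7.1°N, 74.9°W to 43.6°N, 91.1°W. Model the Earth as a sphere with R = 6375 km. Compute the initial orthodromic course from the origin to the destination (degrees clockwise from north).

341.3°

θ = atan2( sin Δλ·cos φ₂ ,  cos φ₁ sin φ₂ − sin φ₁ cos φ₂ cos Δλ )
  = atan2(-0.2020, +0.5984) = 341.34°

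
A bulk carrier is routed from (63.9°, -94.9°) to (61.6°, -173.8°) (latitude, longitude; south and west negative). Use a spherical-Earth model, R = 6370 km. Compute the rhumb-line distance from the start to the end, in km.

Δψ = ln[tan(π/4+φ₂/2)/tan(π/4+φ₁/2)] = -0.0877;  Δφ = -0.0401 rad,  Δλ = -1.3771 rad
q = Δφ/Δψ = 0.4576
d = R·√(Δφ² + q²Δλ²) = 6370·0.63144 = 4022 km

4022 km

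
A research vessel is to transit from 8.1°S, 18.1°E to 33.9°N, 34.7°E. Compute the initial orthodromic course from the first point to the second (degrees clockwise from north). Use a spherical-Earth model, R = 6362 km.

19.6°

N = sin Δλ·cos φ₂ = +0.2371;  D = cos φ₁ sin φ₂ − sin φ₁ cos φ₂ cos Δλ = +0.6643
initial course = atan2(N, D) = 19.65°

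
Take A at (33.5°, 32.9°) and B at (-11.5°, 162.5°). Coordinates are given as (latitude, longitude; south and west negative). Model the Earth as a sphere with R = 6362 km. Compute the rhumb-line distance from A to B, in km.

Δψ = ln[tan(π/4+φ₂/2)/tan(π/4+φ₁/2)] = -0.8232;  Δφ = -0.7854 rad,  Δλ = +2.2619 rad
q = Δφ/Δψ = 0.9540
d = R·√(Δφ² + q²Δλ²) = 6362·2.29646 = 14610 km

14610 km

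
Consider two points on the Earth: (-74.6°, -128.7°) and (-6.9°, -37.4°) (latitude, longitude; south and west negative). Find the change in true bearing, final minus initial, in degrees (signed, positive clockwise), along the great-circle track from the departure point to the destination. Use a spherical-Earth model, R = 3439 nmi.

-77.6°

At departure: θ₁ = atan2(sin Δλ cos φ₂, cos φ₁ sin φ₂ − sin φ₁ cos φ₂ cos Δλ) = 93.09°
At arrival: θ₂ = atan2(sin Δλ cos φ₁, −cos φ₂ sin φ₁ + sin φ₂ cos φ₁ cos Δλ) = 15.49°
Δθ = θ₂ − θ₁ = -77.6°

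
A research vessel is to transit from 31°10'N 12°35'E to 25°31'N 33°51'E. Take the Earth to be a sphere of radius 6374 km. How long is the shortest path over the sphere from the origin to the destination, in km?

2171 km

cos σ = sin φ₁ sin φ₂ + cos φ₁ cos φ₂ cos Δλ
      = sin(31.17°)sin(25.52°) + cos(31.17°)cos(25.52°)cos(21.27°) = 0.9426
σ = 19.515° → d = Rσ = 6374·0.34059 = 2171 km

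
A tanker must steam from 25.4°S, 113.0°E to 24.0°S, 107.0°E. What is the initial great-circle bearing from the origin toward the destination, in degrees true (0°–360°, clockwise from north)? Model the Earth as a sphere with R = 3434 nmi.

N = sin Δλ·cos φ₂ = -0.0955;  D = cos φ₁ sin φ₂ − sin φ₁ cos φ₂ cos Δλ = +0.0223
initial course = atan2(N, D) = 283.14°

283.1°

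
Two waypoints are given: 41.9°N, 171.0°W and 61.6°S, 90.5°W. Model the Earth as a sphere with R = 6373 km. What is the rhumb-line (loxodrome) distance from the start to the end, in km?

Δψ = ln[tan(π/4+φ₂/2)/tan(π/4+φ₁/2)] = -2.1810;  Δφ = -1.8064 rad,  Δλ = +1.4050 rad
q = Δφ/Δψ = 0.8282
d = R·√(Δφ² + q²Δλ²) = 6373·2.14878 = 13694 km

13694 km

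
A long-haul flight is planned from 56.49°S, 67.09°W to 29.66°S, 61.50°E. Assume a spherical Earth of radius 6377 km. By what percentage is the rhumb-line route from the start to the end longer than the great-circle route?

14.2%

Great circle: σ = 1.4572 rad → d_gc = Rσ = 9292.5 km
Rhumb: Δφ = +0.4683, Δλ = +2.2443, Δψ = +0.6580, q = Δφ/Δψ = 0.7117 → d_rh = R√(Δφ²+q²Δλ²) = 10614.4 km
Excess = (10614.4 − 9292.5) / 9292.5 = 1321.9 / 9292.5 = 14.23% ≈ 14.2%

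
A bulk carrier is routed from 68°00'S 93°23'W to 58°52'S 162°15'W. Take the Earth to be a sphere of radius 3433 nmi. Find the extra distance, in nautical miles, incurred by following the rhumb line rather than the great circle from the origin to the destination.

Great circle: cos σ = sin φ₁ sin φ₂ + cos φ₁ cos φ₂ cos Δλ,  σ = 0.5287 rad → d_gc = 1815.0 nmi
Rhumb line: Δψ = +0.3599, q = Δφ/Δψ = 0.4429, d_rh = R√(Δφ²+q²Δλ²) = 1907.9 nmi
Excess = 1907.9 − 1815.0 = 92.9 ≈ 93 nmi

93 nmi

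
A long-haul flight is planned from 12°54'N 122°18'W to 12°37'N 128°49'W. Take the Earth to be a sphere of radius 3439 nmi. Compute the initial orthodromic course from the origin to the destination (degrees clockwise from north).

268.2°

θ = atan2( sin Δλ·cos φ₂ ,  cos φ₁ sin φ₂ − sin φ₁ cos φ₂ cos Δλ )
  = atan2(-0.1108, -0.0035) = 268.17°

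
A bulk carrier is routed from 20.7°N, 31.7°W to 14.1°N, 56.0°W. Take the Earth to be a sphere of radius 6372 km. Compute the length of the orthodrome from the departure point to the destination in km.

2678 km

cos σ = sin φ₁ sin φ₂ + cos φ₁ cos φ₂ cos Δλ
      = sin(20.70°)sin(14.10°) + cos(20.70°)cos(14.10°)cos(-24.30°) = 0.9130
σ = 24.078° → d = Rσ = 6372·0.42024 = 2678 km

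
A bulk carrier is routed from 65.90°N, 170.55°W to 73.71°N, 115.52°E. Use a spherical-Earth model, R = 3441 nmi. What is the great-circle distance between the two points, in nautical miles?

cos σ = sin φ₁ sin φ₂ + cos φ₁ cos φ₂ cos Δλ
      = sin(65.90°)sin(73.71°) + cos(65.90°)cos(73.71°)cos(-73.93°) = 0.9079
σ = 24.784° → d = Rσ = 3441·0.43257 = 1488 nmi

1488 nmi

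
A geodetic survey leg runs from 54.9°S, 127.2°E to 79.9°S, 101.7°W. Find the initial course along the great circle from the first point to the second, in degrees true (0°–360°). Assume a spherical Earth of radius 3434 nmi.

168.7°

N = sin Δλ·cos φ₂ = +0.1321;  D = cos φ₁ sin φ₂ − sin φ₁ cos φ₂ cos Δλ = -0.6604
initial course = atan2(N, D) = 168.68°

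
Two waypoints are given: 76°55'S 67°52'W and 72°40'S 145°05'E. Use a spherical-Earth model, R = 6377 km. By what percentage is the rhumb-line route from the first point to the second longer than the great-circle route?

32.2%

Great circle: σ = 0.5090 rad → d_gc = Rσ = 3246.1 km
Rhumb: Δφ = +0.0742, Δλ = -2.5665, Δψ = +0.2846, q = Δφ/Δψ = 0.2606 → d_rh = R√(Δφ²+q²Δλ²) = 4291.8 km
Excess = (4291.8 − 3246.1) / 3246.1 = 1045.7 / 3246.1 = 32.21% ≈ 32.2%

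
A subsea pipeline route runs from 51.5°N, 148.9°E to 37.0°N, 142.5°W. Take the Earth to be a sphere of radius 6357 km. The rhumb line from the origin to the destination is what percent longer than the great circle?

3.2%

Great circle: σ = 0.8601 rad → d_gc = Rσ = 5467.4 km
Rhumb: Δφ = -0.2531, Δλ = +1.1973, Δψ = -0.3561, q = Δφ/Δψ = 0.7107 → d_rh = R√(Δφ²+q²Δλ²) = 5643.6 km
Excess = (5643.6 − 5467.4) / 5467.4 = 176.2 / 5467.4 = 3.22% ≈ 3.2%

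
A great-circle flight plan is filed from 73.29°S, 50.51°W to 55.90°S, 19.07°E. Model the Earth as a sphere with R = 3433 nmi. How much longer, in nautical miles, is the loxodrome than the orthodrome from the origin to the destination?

101 nmi

Great circle: cos σ = sin φ₁ sin φ₂ + cos φ₁ cos φ₂ cos Δλ,  σ = 0.5561 rad → d_gc = 1909.0 nmi
Rhumb line: Δψ = +0.7363, q = Δφ/Δψ = 0.4122, d_rh = R√(Δφ²+q²Δλ²) = 2009.7 nmi
Excess = 2009.7 − 1909.0 = 100.7 ≈ 101 nmi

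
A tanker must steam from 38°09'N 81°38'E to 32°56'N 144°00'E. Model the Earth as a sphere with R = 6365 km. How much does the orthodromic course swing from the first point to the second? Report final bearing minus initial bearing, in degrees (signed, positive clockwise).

Initial bearing θ₁ = atan2(sin Δλ cos φ₂, cos φ₁ sin φ₂ − sin φ₁ cos φ₂ cos Δλ) = 75.88°
Final bearing θ₂ = (initial bearing from the destination back to the start) + 180° = 114.68°
Δθ = θ₂ − θ₁ = +38.8°

+38.8°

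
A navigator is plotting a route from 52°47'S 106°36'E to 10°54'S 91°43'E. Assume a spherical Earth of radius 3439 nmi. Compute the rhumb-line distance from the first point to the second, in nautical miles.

Δψ = ln[tan(π/4+φ₂/2)/tan(π/4+φ₁/2)] = +0.8972;  Δφ = +0.7310 rad,  Δλ = -0.2598 rad
q = Δφ/Δψ = 0.8148
d = R·√(Δφ² + q²Δλ²) = 3439·0.76103 = 2617 nmi

2617 nmi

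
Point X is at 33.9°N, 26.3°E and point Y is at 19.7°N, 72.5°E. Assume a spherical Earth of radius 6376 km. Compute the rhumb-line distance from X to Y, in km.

4837 km

Rhumb course C = atan2(Δλ, Δψ) with Δψ = ln[tan(π/4+φ₂/2)/tan(π/4+φ₁/2)] = -0.2787, Δλ = +0.8063 → C = 109.07°
d = R·|Δφ| / |cos C| = 6376·0.24784 / 0.32672 = 4837 km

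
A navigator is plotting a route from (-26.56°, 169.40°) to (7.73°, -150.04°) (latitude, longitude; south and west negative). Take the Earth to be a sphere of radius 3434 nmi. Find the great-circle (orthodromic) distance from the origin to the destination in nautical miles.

3127 nmi

cos σ = sin φ₁ sin φ₂ + cos φ₁ cos φ₂ cos Δλ
      = sin(-26.56°)sin(7.73°) + cos(-26.56°)cos(7.73°)cos(40.56°) = 0.6132
σ = 52.176° → d = Rσ = 3434·0.91065 = 3127 nmi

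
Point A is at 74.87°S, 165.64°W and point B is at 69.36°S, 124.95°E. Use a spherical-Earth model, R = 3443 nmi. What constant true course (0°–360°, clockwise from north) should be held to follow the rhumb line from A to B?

Meridional parts: M(φ₁)=-2.0189, M(φ₂)=-1.7032 → ΔM = +0.3156;  Δλ = -1.2114 rad
tan C = Δλ / ΔM = -3.8383 → C = 284.60°

284.6°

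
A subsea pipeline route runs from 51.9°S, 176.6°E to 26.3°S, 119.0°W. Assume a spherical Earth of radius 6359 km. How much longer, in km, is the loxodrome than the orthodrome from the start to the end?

141 km

Great circle: cos σ = sin φ₁ sin φ₂ + cos φ₁ cos φ₂ cos Δλ,  σ = 0.9426 rad → d_gc = 5994.0 km
Rhumb line: Δψ = +0.5873, q = Δφ/Δψ = 0.7608, d_rh = R√(Δφ²+q²Δλ²) = 6135.3 km
Excess = 6135.3 − 5994.0 = 141.3 ≈ 141 km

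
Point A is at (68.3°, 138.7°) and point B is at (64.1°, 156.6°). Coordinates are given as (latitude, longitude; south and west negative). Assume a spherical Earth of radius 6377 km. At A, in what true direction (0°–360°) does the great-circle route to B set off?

111.8°

θ = atan2( sin Δλ·cos φ₂ ,  cos φ₁ sin φ₂ − sin φ₁ cos φ₂ cos Δλ )
  = atan2(+0.1343, -0.0536) = 111.76°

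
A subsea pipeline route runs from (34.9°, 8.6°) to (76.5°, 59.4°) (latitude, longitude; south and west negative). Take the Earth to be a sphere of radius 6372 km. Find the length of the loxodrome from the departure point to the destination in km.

5390 km

Δψ = ln[tan(π/4+φ₂/2)/tan(π/4+φ₁/2)] = +1.4833;  Δφ = +0.7261 rad,  Δλ = +0.8866 rad
q = Δφ/Δψ = 0.4895
d = R·√(Δφ² + q²Δλ²) = 6372·0.84587 = 5390 km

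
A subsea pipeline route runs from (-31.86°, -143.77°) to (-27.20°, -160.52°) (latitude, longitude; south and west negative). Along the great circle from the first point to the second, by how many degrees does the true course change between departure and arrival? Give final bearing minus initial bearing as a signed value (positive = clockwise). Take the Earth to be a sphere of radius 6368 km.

At departure: θ₁ = atan2(sin Δλ cos φ₂, cos φ₁ sin φ₂ − sin φ₁ cos φ₂ cos Δλ) = 283.45°
At arrival: θ₂ = atan2(sin Δλ cos φ₁, −cos φ₂ sin φ₁ + sin φ₂ cos φ₁ cos Δλ) = 291.76°
Δθ = θ₂ − θ₁ = +8.3°

+8.3°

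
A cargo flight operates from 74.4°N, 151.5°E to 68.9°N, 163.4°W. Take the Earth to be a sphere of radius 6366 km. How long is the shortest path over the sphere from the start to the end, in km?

1642 km

cos σ = sin φ₁ sin φ₂ + cos φ₁ cos φ₂ cos Δλ
      = sin(74.40°)sin(68.90°) + cos(74.40°)cos(68.90°)cos(45.10°) = 0.9669
σ = 14.778° → d = Rσ = 6366·0.25792 = 1642 km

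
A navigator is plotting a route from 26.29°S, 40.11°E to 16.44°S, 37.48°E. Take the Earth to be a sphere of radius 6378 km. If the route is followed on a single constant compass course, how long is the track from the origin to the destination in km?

Δψ = ln[tan(π/4+φ₂/2)/tan(π/4+φ₁/2)] = +0.1849;  Δφ = +0.1719 rad,  Δλ = -0.0459 rad
q = Δφ/Δψ = 0.9298
d = R·√(Δφ² + q²Δλ²) = 6378·0.17713 = 1130 km

1130 km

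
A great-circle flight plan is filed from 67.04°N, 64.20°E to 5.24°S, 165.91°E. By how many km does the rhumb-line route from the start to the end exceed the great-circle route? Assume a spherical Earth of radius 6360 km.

Great circle: cos σ = sin φ₁ sin φ₂ + cos φ₁ cos φ₂ cos Δλ,  σ = 1.7345 rad → d_gc = 11031.16 km
Rhumb line: Δψ = -1.6857, q = Δφ/Δψ = 0.7484, d_rh = R√(Δφ²+q²Δλ²) = 11651.69 km
Excess = 11651.69 − 11031.16 = 620.53 ≈ 621 km

621 km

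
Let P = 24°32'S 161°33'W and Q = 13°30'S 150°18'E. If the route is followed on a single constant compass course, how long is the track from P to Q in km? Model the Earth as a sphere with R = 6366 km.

5195 km

Rhumb course C = atan2(Δλ, Δψ) with Δψ = ln[tan(π/4+φ₂/2)/tan(π/4+φ₁/2)] = +0.2041, Δλ = -0.8404 → C = 283.65°
d = R·|Δφ| / |cos C| = 6366·0.19257 / 0.23598 = 5195 km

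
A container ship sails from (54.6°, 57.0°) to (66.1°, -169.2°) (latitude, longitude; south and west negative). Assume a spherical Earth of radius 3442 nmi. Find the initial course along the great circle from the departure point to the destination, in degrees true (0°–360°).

21.1°

N = sin Δλ·cos φ₂ = +0.2924;  D = cos φ₁ sin φ₂ − sin φ₁ cos φ₂ cos Δλ = +0.7582
initial course = atan2(N, D) = 21.09°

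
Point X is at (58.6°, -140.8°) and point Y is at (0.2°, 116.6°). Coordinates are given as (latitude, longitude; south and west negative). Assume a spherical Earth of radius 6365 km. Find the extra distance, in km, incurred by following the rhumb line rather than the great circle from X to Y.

537 km

Great circle: cos σ = sin φ₁ sin φ₂ + cos φ₁ cos φ₂ cos Δλ,  σ = 1.6817 rad → d_gc = 10704.0 km
Rhumb line: Δψ = -1.2656, q = Δφ/Δψ = 0.8054, d_rh = R√(Δφ²+q²Δλ²) = 11240.7 km
Excess = 11240.7 − 10704.0 = 536.7 ≈ 537 km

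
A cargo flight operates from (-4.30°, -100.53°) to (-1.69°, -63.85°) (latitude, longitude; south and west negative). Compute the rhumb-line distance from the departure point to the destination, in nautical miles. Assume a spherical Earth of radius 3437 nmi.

2203 nmi

Δψ = ln[tan(π/4+φ₂/2)/tan(π/4+φ₁/2)] = +0.0456;  Δφ = +0.0456 rad,  Δλ = +0.6402 rad
q = Δφ/Δψ = 0.9985
d = R·√(Δφ² + q²Δλ²) = 3437·0.64088 = 2203 nmi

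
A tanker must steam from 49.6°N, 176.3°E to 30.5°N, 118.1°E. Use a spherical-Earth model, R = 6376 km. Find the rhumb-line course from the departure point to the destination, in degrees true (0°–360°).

Meridional parts: M(φ₁)=+0.9999, M(φ₂)=+0.5594 → ΔM = -0.4405;  Δλ = -1.0158 rad
tan C = Δλ / ΔM = +2.3062 → C = 246.56°

246.6°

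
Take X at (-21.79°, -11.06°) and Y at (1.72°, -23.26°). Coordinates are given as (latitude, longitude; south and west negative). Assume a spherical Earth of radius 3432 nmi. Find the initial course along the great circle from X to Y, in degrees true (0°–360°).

331.6°

θ = atan2( sin Δλ·cos φ₂ ,  cos φ₁ sin φ₂ − sin φ₁ cos φ₂ cos Δλ )
  = atan2(-0.2112, +0.3905) = 331.59°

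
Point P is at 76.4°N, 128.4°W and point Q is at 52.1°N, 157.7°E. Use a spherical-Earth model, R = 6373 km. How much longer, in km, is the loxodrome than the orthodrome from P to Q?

237 km

Great circle: cos σ = sin φ₁ sin φ₂ + cos φ₁ cos φ₂ cos Δλ,  σ = 0.6317 rad → d_gc = 4025.9 km
Rhumb line: Δψ = -1.0576, q = Δφ/Δψ = 0.4010, d_rh = R√(Δφ²+q²Δλ²) = 4262.8 km
Excess = 4262.8 − 4025.9 = 236.9 ≈ 237 km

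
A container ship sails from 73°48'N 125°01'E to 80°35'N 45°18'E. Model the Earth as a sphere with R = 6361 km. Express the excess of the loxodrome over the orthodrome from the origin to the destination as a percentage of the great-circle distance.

Great circle: σ = 0.2994 rad → d_gc = Rσ = 1904.7 km
Rhumb: Δφ = +0.1184, Δλ = -1.3913, Δψ = +0.5470, q = Δφ/Δψ = 0.2165 → d_rh = R√(Δφ²+q²Δλ²) = 2058.3 km
Excess = (2058.3 − 1904.7) / 1904.7 = 153.6 / 1904.7 = 8.06% ≈ 8.1%

8.1%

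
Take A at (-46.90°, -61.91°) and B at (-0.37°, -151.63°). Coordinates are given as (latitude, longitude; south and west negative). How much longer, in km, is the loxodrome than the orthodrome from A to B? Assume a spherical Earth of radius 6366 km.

Great circle: cos σ = sin φ₁ sin φ₂ + cos φ₁ cos φ₂ cos Δλ,  σ = 1.5627 rad → d_gc = 9948.4 km
Rhumb line: Δψ = +0.9226, q = Δφ/Δψ = 0.8802, d_rh = R√(Δφ²+q²Δλ²) = 10184.3 km
Excess = 10184.3 − 9948.4 = 235.9 ≈ 236 km

236 km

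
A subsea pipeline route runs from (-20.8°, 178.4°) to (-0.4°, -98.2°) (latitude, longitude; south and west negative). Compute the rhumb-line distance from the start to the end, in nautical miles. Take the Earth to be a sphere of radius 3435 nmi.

Rhumb course C = atan2(Δλ, Δψ) with Δψ = ln[tan(π/4+φ₂/2)/tan(π/4+φ₁/2)] = +0.3643, Δλ = +1.4556 → C = 75.95°
d = R·|Δφ| / |cos C| = 3435·0.35605 / 0.24278 = 5038 nmi

5038 nmi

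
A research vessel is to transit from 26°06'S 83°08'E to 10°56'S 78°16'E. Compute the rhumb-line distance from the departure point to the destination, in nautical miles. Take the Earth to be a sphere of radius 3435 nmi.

Rhumb course C = atan2(Δλ, Δψ) with Δψ = ln[tan(π/4+φ₂/2)/tan(π/4+φ₁/2)] = +0.2802, Δλ = -0.0849 → C = 343.13°
d = R·|Δφ| / |cos C| = 3435·0.26471 / 0.95699 = 950 nmi

950 nmi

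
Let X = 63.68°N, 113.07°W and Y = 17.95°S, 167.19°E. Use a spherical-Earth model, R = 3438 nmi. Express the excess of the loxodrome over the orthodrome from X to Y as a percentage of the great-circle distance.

Great circle: σ = 1.7733 rad → d_gc = Rσ = 6096.6 nmi
Rhumb: Δφ = -1.4247, Δλ = -1.3917, Δψ = -1.7718, q = Δφ/Δψ = 0.8041 → d_rh = R√(Δφ²+q²Δλ²) = 6228.6 nmi
Excess = (6228.6 − 6096.6) / 6096.6 = 132.0 / 6096.6 = 2.17% ≈ 2.2%

2.2%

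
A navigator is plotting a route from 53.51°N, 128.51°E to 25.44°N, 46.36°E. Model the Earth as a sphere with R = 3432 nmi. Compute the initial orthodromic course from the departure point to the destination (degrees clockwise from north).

279.9°

N = sin Δλ·cos φ₂ = -0.8946;  D = cos φ₁ sin φ₂ − sin φ₁ cos φ₂ cos Δλ = +0.1563
initial course = atan2(N, D) = 279.91°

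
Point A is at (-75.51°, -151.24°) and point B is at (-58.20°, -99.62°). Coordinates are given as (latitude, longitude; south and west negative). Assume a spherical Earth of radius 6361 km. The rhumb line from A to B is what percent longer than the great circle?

2.9%

Great circle: σ = 0.4401 rad → d_gc = Rσ = 2799.3 km
Rhumb: Δφ = +0.3021, Δλ = +0.9009, Δψ = +0.8068, q = Δφ/Δψ = 0.3745 → d_rh = R√(Δφ²+q²Δλ²) = 2880.7 km
Excess = (2880.7 − 2799.3) / 2799.3 = 81.4 / 2799.3 = 2.91% ≈ 2.9%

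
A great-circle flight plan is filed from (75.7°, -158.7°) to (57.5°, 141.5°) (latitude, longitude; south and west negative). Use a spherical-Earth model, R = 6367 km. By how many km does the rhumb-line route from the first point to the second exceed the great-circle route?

Great circle: cos σ = sin φ₁ sin φ₂ + cos φ₁ cos φ₂ cos Δλ,  σ = 0.4864 rad → d_gc = 3096.97 km
Rhumb line: Δψ = -0.8431, q = Δφ/Δψ = 0.3768, d_rh = R√(Δφ²+q²Δλ²) = 3218.54 km
Excess = 3218.54 − 3096.97 = 121.57 ≈ 122 km

122 km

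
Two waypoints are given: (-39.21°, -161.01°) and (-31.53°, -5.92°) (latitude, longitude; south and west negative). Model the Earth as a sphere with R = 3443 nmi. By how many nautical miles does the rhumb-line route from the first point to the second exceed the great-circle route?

1258 nmi

Great circle: cos σ = sin φ₁ sin φ₂ + cos φ₁ cos φ₂ cos Δλ,  σ = 1.8425 rad → d_gc = 6343.9 nmi
Rhumb line: Δψ = +0.1646, q = Δφ/Δψ = 0.8142, d_rh = R√(Δφ²+q²Δλ²) = 7602.1 nmi
Excess = 7602.1 − 6343.9 = 1258.2 ≈ 1258 nmi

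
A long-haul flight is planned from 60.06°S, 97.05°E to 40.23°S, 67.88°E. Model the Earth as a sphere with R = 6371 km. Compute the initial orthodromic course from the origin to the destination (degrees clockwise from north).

304.5°

θ = atan2( sin Δλ·cos φ₂ ,  cos φ₁ sin φ₂ − sin φ₁ cos φ₂ cos Δλ )
  = atan2(-0.3721, +0.2553) = 304.46°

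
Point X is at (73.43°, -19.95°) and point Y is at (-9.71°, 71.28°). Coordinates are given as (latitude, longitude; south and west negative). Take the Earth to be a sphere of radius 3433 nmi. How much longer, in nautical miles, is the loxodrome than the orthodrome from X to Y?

Great circle: cos σ = sin φ₁ sin φ₂ + cos φ₁ cos φ₂ cos Δλ,  σ = 1.7393 rad → d_gc = 5971.0 nmi
Rhumb line: Δψ = -2.0971, q = Δφ/Δψ = 0.6920, d_rh = R√(Δφ²+q²Δλ²) = 6254.7 nmi
Excess = 6254.7 − 5971.0 = 283.7 ≈ 284 nmi

284 nmi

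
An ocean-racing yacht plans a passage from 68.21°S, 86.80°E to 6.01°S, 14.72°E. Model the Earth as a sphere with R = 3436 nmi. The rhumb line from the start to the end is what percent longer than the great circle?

Great circle: σ = 1.3584 rad → d_gc = Rσ = 4667.4 nmi
Rhumb: Δφ = +1.0856, Δλ = -1.2580, Δψ = +1.5427, q = Δφ/Δψ = 0.7037 → d_rh = R√(Δφ²+q²Δλ²) = 4813.2 nmi
Excess = (4813.2 − 4667.4) / 4667.4 = 145.8 / 4667.4 = 3.12% ≈ 3.1%

3.1%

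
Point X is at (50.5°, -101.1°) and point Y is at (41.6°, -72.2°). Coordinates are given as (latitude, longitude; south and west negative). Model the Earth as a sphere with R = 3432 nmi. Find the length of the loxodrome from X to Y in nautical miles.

Δψ = ln[tan(π/4+φ₂/2)/tan(π/4+φ₁/2)] = -0.2245;  Δφ = -0.1553 rad,  Δλ = +0.5044 rad
q = Δφ/Δψ = 0.6918
d = R·√(Δφ² + q²Δλ²) = 3432·0.38197 = 1311 nmi

1311 nmi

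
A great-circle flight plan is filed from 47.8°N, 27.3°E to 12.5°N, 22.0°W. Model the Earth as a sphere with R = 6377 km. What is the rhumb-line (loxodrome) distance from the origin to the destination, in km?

6062 km

Δψ = ln[tan(π/4+φ₂/2)/tan(π/4+φ₁/2)] = -0.7323;  Δφ = -0.6161 rad,  Δλ = -0.8604 rad
q = Δφ/Δψ = 0.8413
d = R·√(Δφ² + q²Δλ²) = 6377·0.95056 = 6062 km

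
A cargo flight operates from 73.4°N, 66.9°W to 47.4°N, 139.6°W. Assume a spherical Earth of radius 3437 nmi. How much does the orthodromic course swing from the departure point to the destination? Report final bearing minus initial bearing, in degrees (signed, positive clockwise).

Initial bearing θ₁ = atan2(sin Δλ cos φ₂, cos φ₁ sin φ₂ − sin φ₁ cos φ₂ cos Δλ) = 271.54°
Final bearing θ₂ = (initial bearing from the destination back to the start) + 180° = 204.96°
Δθ = θ₂ − θ₁ = -66.6°

-66.6°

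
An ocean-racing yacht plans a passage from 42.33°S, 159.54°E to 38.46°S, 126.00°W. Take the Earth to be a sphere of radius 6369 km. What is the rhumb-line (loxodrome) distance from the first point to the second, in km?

6315 km

Δψ = ln[tan(π/4+φ₂/2)/tan(π/4+φ₁/2)] = +0.0887;  Δφ = +0.0675 rad,  Δλ = +1.2996 rad
q = Δφ/Δψ = 0.7612
d = R·√(Δφ² + q²Δλ²) = 6369·0.99159 = 6315 km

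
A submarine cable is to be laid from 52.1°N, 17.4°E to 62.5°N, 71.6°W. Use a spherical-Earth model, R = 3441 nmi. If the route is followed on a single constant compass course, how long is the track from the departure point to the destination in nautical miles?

Δψ = ln[tan(π/4+φ₂/2)/tan(π/4+φ₁/2)] = +0.3387;  Δφ = +0.1815 rad,  Δλ = -1.5533 rad
q = Δφ/Δψ = 0.5359
d = R·√(Δφ² + q²Δλ²) = 3441·0.85195 = 2932 nmi

2932 nmi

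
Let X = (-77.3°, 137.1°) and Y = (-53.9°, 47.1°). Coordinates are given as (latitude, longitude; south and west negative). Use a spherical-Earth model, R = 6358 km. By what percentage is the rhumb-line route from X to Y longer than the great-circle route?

9.1%

Great circle: σ = 0.6629 rad → d_gc = Rσ = 4214.6 km
Rhumb: Δφ = +0.4084, Δλ = -1.5708, Δψ = +1.0745, q = Δφ/Δψ = 0.3801 → d_rh = R√(Δφ²+q²Δλ²) = 4599.3 km
Excess = (4599.3 − 4214.6) / 4214.6 = 384.7 / 4214.6 = 9.13% ≈ 9.1%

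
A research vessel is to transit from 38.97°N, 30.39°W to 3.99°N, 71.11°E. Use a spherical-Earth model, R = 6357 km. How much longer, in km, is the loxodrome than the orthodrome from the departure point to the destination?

280 km

Great circle: cos σ = sin φ₁ sin φ₂ + cos φ₁ cos φ₂ cos Δλ,  σ = 1.6819 rad → d_gc = 10691.8 km
Rhumb line: Δψ = -0.6699, q = Δφ/Δψ = 0.9113, d_rh = R√(Δφ²+q²Δλ²) = 10972.2 km
Excess = 10972.2 − 10691.8 = 280.4 ≈ 280 km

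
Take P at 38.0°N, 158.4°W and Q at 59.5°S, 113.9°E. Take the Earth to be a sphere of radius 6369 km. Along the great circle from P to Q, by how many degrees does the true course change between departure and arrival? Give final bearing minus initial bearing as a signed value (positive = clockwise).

At departure: θ₁ = atan2(sin Δλ cos φ₂, cos φ₁ sin φ₂ − sin φ₁ cos φ₂ cos Δλ) = 216.25°
At arrival: θ₂ = atan2(sin Δλ cos φ₁, −cos φ₂ sin φ₁ + sin φ₂ cos φ₁ cos Δλ) = 246.66°
Δθ = θ₂ − θ₁ = +30.4°

+30.4°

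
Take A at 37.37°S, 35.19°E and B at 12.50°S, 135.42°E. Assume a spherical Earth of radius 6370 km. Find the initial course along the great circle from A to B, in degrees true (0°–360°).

θ = atan2( sin Δλ·cos φ₂ ,  cos φ₁ sin φ₂ − sin φ₁ cos φ₂ cos Δλ )
  = atan2(+0.9608, -0.2773) = 106.10°

106.1°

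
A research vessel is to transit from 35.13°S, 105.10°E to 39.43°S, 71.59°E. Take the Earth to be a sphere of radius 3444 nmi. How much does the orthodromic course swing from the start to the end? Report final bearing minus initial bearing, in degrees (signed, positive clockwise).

+20.7°

At departure: θ₁ = atan2(sin Δλ cos φ₂, cos φ₁ sin φ₂ − sin φ₁ cos φ₂ cos Δλ) = 250.76°
At arrival: θ₂ = atan2(sin Δλ cos φ₁, −cos φ₂ sin φ₁ + sin φ₂ cos φ₁ cos Δλ) = 271.44°
Δθ = θ₂ − θ₁ = +20.7°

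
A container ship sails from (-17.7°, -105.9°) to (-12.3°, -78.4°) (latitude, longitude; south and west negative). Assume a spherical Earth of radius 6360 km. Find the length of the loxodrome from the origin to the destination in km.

3008 km

Δψ = ln[tan(π/4+φ₂/2)/tan(π/4+φ₁/2)] = +0.0976;  Δφ = +0.0942 rad,  Δλ = +0.4800 rad
q = Δφ/Δψ = 0.9655
d = R·√(Δφ² + q²Δλ²) = 6360·0.47290 = 3008 km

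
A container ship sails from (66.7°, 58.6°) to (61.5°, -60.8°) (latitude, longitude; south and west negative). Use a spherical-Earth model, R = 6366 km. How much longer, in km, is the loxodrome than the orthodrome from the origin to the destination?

Great circle: cos σ = sin φ₁ sin φ₂ + cos φ₁ cos φ₂ cos Δλ,  σ = 0.7749 rad → d_gc = 4933.0 km
Rhumb line: Δψ = -0.2085, q = Δφ/Δψ = 0.4354, d_rh = R√(Δφ²+q²Δλ²) = 5804.6 km
Excess = 5804.6 − 4933.0 = 871.6 ≈ 872 km

872 km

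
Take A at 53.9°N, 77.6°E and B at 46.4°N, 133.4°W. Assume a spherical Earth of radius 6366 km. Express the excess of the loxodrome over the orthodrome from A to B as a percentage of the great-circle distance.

Great circle: σ = 1.3317 rad → d_gc = Rσ = 8477.5 km
Rhumb: Δφ = -0.1309, Δλ = +2.6005, Δψ = -0.2048, q = Δφ/Δψ = 0.6390 → d_rh = R√(Δφ²+q²Δλ²) = 10611.5 km
Excess = (10611.5 − 8477.5) / 8477.5 = 2134.0 / 8477.5 = 25.17% ≈ 25.2%

25.2%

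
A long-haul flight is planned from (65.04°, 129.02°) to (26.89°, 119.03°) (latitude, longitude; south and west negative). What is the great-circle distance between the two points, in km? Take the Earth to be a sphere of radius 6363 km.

Haversine: a = sin²(Δφ/2)+cos φ₁ cos φ₂ sin²(Δλ/2) = 0.10966;  σ = 2·atan2(√a,√(1−a))
σ = 38.676° → d = Rσ = 6363·0.67503 = 4295 km

4295 km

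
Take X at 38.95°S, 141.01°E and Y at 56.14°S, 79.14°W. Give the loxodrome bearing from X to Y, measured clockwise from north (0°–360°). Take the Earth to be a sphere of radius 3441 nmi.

Meridional parts: M(φ₁)=-0.7392, M(φ₂)=-1.1894 → ΔM = -0.4503;  Δλ = +2.4408 rad
tan C = Δλ / ΔM = -5.4210 → C = 100.45°

100.5°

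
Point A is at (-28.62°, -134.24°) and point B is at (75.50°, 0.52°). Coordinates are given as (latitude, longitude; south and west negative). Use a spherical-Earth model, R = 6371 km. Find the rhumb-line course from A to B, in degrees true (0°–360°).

Δψ = ln[tan(π/4+φ₂/2)/tan(π/4+φ₁/2)] = +2.5836
Δλ = +2.3520 rad (taken the short way round)
course = atan2(Δλ, Δψ) = 42.31°

42.3°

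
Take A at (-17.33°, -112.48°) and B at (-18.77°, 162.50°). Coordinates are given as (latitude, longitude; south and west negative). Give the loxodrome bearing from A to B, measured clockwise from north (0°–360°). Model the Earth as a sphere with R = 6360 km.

Meridional parts: M(φ₁)=-0.3072, M(φ₂)=-0.3336 → ΔM = -0.0264;  Δλ = -1.4839 rad
tan C = Δλ / ΔM = +56.1342 → C = 268.98°

269.0°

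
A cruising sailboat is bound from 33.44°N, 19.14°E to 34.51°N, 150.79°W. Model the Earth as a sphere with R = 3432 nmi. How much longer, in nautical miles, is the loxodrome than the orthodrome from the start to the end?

Great circle: cos σ = sin φ₁ sin φ₂ + cos φ₁ cos φ₂ cos Δλ,  σ = 1.9442 rad → d_gc = 6672.63 nmi
Rhumb line: Δψ = +0.0225, q = Δφ/Δψ = 0.8293, d_rh = R√(Δφ²+q²Δλ²) = 8441.06 nmi
Excess = 8441.06 − 6672.63 = 1768.43 ≈ 1768 nmi

1768 nmi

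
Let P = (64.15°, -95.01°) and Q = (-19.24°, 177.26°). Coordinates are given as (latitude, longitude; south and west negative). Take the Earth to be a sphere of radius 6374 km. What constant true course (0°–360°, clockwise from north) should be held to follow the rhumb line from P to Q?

Δψ = ln[tan(π/4+φ₂/2)/tan(π/4+φ₁/2)] = -1.8142
Δλ = -1.5312 rad (taken the short way round)
course = atan2(Δλ, Δψ) = 220.16°

220.2°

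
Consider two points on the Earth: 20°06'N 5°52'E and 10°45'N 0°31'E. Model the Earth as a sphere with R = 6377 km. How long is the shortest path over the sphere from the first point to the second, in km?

cos σ = sin φ₁ sin φ₂ + cos φ₁ cos φ₂ cos Δλ
      = sin(20.10°)sin(10.75°) + cos(20.10°)cos(10.75°)cos(-5.35°) = 0.9827
σ = 10.675° → d = Rσ = 6377·0.18631 = 1188 km

1188 km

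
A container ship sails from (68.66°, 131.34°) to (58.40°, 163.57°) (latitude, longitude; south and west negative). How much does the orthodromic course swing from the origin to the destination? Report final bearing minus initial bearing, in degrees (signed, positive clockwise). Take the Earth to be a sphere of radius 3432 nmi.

+29.1°

At departure: θ₁ = atan2(sin Δλ cos φ₂, cos φ₁ sin φ₂ − sin φ₁ cos φ₂ cos Δλ) = 110.22°
At arrival: θ₂ = atan2(sin Δλ cos φ₁, −cos φ₂ sin φ₁ + sin φ₂ cos φ₁ cos Δλ) = 139.33°
Δθ = θ₂ − θ₁ = +29.1°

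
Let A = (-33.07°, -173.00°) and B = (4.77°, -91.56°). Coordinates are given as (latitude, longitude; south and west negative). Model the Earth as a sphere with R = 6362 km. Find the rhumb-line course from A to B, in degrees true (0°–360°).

Meridional parts: M(φ₁)=-0.6122, M(φ₂)=+0.0833 → ΔM = +0.6955;  Δλ = +1.4214 rad
tan C = Δλ / ΔM = +2.0436 → C = 63.93°

63.9°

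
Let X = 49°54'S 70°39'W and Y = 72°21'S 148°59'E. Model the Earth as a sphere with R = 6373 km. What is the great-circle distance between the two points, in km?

Haversine: a = sin²(Δφ/2)+cos φ₁ cos φ₂ sin²(Δλ/2) = 0.21075;  σ = 2·atan2(√a,√(1−a))
σ = 54.654° → d = Rσ = 6373·0.95390 = 6079 km

6079 km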